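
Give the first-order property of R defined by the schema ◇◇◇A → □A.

This is a Sahlqvist (Geach-type) schema ◇^3□^0A → □^1◇^0A.
Minimal-valuation argument: fix x; take any y with xR^3y and any z with xR^1z. Set V(A) to the set of worlds R-reachable from y in exactly 0 steps. Then □^0A holds at y, so the antecedent holds at x; validity forces ◇^0A at z, giving a w with zR^0w and yR^0w.
First-order correspondent: ∀x ∀y ∀z ((xR³y ∧ xRz) → ∃w (y = w ∧ z = w)).

∀x ∀y ∀z ((xR³y ∧ xRz) → ∃w (y = w ∧ z = w))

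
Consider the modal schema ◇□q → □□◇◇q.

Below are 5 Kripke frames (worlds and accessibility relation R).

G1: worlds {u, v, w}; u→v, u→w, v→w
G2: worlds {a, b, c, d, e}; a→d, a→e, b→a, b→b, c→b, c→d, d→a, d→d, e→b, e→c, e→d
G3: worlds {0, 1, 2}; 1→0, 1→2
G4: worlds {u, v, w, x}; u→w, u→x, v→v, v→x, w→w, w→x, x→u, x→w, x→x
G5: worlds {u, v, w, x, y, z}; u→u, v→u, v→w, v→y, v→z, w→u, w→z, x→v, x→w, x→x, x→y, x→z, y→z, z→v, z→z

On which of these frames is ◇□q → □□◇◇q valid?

G2, G3, G4

This is the axiom for a generalized confluence (Geach) condition; its first-order frame correspondent is ∀x ∀y ∀z ((xRy ∧ xR²z) → ∃w (yRw ∧ zR²w)).
G1: fails — uRv, uR²w but no t with vRt and wR²t.
G2: satisfies the condition.
G3: satisfies the condition.
G4: satisfies the condition.
G5: fails — vRy, vR²u but no t with yRt and uR²t.
Valid on: G2, G3, G4.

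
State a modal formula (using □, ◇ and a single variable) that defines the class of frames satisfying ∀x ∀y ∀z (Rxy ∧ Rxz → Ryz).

◇p → □◇p

This is the Euclidean property; the standard corresponding axiom is 5: ◇p → □◇p.
Suppose ◇p→□◇p is valid. Take Rxy, Rxz and set V(p)={y}. Then ◇p at x, so □◇p at x, so ◇p at z, so some w with Rzw has p; w=y, i.e. Rzy. By symmetry of the argument, Ryz.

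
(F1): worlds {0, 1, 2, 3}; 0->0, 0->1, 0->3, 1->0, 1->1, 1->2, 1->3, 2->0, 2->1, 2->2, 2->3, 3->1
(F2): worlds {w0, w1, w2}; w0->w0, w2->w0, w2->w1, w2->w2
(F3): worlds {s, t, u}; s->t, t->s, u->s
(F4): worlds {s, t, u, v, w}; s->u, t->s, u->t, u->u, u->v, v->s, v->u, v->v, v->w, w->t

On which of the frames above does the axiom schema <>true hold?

This is the axiom for seriality; its first-order frame correspondent is forall x exists y Rxy.
(F1): holds.
(F2): fails — world w1 has no successor.
(F3): holds.
(F4): holds.
Valid on: (F1), (F3), (F4).

(F1), (F3), (F4)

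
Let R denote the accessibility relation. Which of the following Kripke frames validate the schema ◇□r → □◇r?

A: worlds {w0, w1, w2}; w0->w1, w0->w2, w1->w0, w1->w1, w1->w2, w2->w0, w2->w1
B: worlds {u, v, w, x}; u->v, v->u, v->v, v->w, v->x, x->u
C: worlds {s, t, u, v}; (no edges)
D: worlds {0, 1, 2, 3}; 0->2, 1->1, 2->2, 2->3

This is the axiom for convergence; its first-order frame correspondent is ∀x ∀y ∀z (Rxy ∧ Rxz → ∃w (Ryw ∧ Rzw)).
A: satisfies the condition.
B: fails — Rvv and Rvw but v and w have no common successor.
C: satisfies the condition.
D: fails — R23 and R23 but 3 and 3 have no common successor.
Valid on: A, C.

A, C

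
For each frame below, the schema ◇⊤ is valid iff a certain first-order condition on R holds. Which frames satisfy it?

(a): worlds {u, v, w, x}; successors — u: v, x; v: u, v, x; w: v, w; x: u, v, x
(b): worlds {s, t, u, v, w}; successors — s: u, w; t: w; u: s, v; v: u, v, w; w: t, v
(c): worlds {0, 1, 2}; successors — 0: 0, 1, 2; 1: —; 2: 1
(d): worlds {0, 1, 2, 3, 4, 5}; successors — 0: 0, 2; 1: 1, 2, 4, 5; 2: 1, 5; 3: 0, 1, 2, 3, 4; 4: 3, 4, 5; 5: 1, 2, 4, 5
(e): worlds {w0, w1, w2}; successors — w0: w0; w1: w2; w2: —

This is the axiom for seriality; its first-order frame correspondent is ∀x ∃y Rxy.
(a): condition met.
(b): condition met.
(c): fails — world 1 has no successor.
(d): condition met.
(e): fails — world w2 has no successor.

(a), (b), (d)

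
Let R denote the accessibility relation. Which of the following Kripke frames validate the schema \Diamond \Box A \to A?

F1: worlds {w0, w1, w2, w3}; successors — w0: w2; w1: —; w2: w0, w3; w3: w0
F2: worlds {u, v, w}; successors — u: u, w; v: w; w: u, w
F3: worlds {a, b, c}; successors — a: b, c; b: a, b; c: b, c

Frame correspondent (Sahlqvist): \forall x \forall y (Rxy \to Ryx) — i.e. symmetry.
F1: fails — Rw3w0 but not Rw0w3.
F2: fails — Rvw but not Rwv.
F3: fails — Rcb but not Rbc.
Valid on no frame.

none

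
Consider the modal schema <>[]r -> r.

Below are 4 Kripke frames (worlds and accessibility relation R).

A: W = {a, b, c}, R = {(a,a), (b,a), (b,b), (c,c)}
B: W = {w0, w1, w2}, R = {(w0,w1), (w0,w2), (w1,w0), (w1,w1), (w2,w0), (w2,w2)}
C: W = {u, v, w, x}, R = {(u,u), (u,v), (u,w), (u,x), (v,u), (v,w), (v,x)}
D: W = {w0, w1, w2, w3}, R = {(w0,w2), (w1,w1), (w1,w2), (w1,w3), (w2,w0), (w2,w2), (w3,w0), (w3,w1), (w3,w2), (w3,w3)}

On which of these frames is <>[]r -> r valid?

B

Frame correspondent (Sahlqvist): forall x forall y (Rxy -> Ryx) — i.e. symmetry.
A: fails — Rba but not Rab.
B: condition met.
C: fails — Ruw but not Rwu.
D: fails — Rw1w2 but not Rw2w1.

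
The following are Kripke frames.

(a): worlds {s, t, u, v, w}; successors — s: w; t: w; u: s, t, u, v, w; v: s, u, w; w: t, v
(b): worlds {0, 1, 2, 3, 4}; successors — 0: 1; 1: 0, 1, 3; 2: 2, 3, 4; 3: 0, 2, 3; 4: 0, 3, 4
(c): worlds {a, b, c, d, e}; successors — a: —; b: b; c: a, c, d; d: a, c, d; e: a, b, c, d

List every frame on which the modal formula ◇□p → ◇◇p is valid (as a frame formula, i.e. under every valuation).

(a), (b)

Frame correspondent (Sahlqvist): ∀x ∀y (xRy → ∃w (yRw ∧ xR²w)) — i.e. a generalized confluence (Geach) condition.
(a): holds.
(b): holds.
(c): fails — cRa but no w with aRw and cR²w.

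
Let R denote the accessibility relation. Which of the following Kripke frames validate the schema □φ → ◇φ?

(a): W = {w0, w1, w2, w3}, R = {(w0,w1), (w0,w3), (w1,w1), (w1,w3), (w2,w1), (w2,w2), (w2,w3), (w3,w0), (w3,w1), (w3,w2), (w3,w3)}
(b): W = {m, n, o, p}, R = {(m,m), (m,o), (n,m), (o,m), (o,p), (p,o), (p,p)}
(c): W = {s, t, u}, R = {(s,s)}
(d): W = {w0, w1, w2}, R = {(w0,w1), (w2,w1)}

(a), (b)

This is the axiom for seriality; its first-order frame correspondent is ∀x ∃y Rxy.
(a): satisfies the condition.
(b): satisfies the condition.
(c): fails — world t has no successor.
(d): fails — world w1 has no successor.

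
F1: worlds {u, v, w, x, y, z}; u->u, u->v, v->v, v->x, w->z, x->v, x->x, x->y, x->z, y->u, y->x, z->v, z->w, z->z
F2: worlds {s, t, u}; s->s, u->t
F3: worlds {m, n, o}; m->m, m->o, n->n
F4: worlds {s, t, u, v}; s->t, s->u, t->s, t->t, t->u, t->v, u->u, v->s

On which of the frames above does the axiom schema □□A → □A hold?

F1, F3

Frame correspondent (Sahlqvist): ∀x ∀y (Rxy → ∃z (Rxz ∧ Rzy)) — i.e. density.
F1: holds.
F2: fails — Rut but no z with Ruz and Rzt.
F3: holds.
F4: fails — Rvs but no z with Rvz and Rzs.
Valid on: F1, F3.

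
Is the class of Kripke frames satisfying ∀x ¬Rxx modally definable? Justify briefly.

Modal frame validity is preserved under surjective bounded morphisms.
The 3-cycle (worlds w0,w1,w2 with w0→w1→w2→w0) is irreflexive, and the map sending every world to a single reflexive point • is a surjective bounded morphism (forth: every edge maps to (•,•); back: every world has a successor). So any modal formula valid on the 3-cycle is also valid on the reflexive point, which is not irreflexive.
So the class is not modally definable.

No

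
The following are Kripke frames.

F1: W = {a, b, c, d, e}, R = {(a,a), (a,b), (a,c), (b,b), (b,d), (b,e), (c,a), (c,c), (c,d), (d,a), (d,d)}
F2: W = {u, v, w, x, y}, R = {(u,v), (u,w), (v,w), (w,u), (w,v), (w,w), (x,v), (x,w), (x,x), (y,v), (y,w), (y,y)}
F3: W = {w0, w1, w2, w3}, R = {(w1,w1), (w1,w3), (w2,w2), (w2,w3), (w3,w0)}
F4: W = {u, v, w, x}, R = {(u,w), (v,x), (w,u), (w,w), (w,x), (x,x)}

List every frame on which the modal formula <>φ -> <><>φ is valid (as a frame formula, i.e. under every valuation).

F1, F2, F4

Frame correspondent (Sahlqvist): forall x forall y (xRy -> exists w (y = w & x R^2 w)) — i.e. a generalized confluence (Geach) condition.
F1: satisfies the condition.
F2: satisfies the condition.
F3: fails — w3Rw0 but no w with w0=w and w3R²w.
F4: satisfies the condition.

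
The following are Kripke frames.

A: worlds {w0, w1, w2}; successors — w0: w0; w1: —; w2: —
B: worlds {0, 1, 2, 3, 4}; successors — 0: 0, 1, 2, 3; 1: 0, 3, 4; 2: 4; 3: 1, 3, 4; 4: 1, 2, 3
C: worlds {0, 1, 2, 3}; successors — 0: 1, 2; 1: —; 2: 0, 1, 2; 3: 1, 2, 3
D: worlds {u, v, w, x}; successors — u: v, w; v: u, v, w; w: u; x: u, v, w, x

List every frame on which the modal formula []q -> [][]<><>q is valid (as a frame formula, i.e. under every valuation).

This is the axiom for a generalized confluence (Geach) condition; its first-order frame correspondent is forall x forall z (x R^2 z -> exists w (xRw & z R^2 w)).
A: holds.
B: fails — 2R²2 but no w with 2Rw and 2R²w.
C: fails — 0R²1 but no w with 0Rw and 1R²w.
D: fails — wR²w but no t with wRt and wR²t.
Valid on: A.

A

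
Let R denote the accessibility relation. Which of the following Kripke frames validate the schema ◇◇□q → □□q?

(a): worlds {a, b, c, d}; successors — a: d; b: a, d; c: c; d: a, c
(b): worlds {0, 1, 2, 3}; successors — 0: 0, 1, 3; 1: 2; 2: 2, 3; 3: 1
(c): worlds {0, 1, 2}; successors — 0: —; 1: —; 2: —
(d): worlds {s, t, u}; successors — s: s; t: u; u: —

(c), (d)

This is the axiom for a generalized confluence (Geach) condition; its first-order frame correspondent is ∀x ∀y ∀z ((xR²y ∧ xR²z) → ∃w (yRw ∧ z = w)).
(a): fails — aR²a, aR²a but no w with aRw and a=w.
(b): fails — 0R²0, 0R²2 but no w with 0Rw and 2=w.
(c): satisfies the condition.
(d): satisfies the condition.
Valid on: (c), (d).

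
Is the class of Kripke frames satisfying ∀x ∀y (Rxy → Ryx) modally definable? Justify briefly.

Yes — defined by r → □◇r

The condition is symmetry. A defining modal formula is r → □◇r.
Suppose r→□◇r is valid. Take Rxy and set V(r)={x}. Then r at x, so □◇r at x, so ◇r at y, so some z with Ryz has r; z=x, i.e. Ryx.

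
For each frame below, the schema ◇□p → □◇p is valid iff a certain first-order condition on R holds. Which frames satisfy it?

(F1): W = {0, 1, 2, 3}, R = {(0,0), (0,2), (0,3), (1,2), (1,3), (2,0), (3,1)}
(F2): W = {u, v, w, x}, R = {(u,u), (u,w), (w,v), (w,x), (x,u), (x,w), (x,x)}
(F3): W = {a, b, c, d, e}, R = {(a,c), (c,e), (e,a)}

The schema corresponds to convergence: ∀x ∀y ∀z (Rxy ∧ Rxz → ∃w (Ryw ∧ Rzw)).
(F1): fails — R00 and R03 but 0 and 3 have no common successor.
(F2): fails — Ruw and Ruu but w and u have no common successor.
(F3): condition met.
Valid on: (F3).

(F3)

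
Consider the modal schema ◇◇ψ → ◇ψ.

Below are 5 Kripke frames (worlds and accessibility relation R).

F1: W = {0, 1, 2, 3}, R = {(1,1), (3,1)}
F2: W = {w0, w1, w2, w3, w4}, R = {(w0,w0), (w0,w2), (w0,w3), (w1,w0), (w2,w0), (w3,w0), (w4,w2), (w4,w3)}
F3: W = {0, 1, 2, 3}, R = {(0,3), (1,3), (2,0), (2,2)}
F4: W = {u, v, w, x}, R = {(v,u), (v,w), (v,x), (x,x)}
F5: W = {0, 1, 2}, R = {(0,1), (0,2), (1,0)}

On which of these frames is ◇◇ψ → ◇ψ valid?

F1, F4

The schema corresponds to transitivity: ∀x ∀y ∀z (Rxy ∧ Ryz → Rxz).
F1: satisfies the condition.
F2: fails — Rw1w0 and Rw0w2 but not Rw1w2.
F3: fails — R20 and R03 but not R23.
F4: satisfies the condition.
F5: fails — R01 and R10 but not R00.
Valid on: F1, F4.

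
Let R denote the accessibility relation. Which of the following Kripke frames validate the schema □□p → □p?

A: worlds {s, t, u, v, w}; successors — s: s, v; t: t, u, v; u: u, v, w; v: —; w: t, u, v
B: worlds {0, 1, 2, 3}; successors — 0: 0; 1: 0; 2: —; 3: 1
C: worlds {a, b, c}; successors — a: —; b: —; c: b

Frame correspondent (Sahlqvist): ∀x ∀y (Rxy → ∃z (Rxz ∧ Rzy)) — i.e. density.
A: ✓.
B: fails — R31 but no z with R3z and Rz1.
C: fails — Rcb but no z with Rcz and Rzb.

A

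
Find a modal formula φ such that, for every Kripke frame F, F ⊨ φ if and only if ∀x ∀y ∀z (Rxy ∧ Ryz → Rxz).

□ψ → □□ψ

The condition is transitivity. The 4 schema □ψ → □□ψ defines it.
Suppose □ψ→□□ψ is valid. Take Rxy, Ryz and set V(ψ)={w : Rxw}. Then □ψ at x, so □□ψ at x, so □ψ at y, so ψ at z, i.e. Rxz.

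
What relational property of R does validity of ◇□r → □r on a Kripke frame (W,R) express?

the Euclidean property: ∀x ∀y ∀z (Rxy ∧ Rxz → Ryz)

Replacing r by ¬r and contraposing gives the equivalent schema ◇r → □◇r.
Suppose ◇r→□◇r is valid. Take Rxy, Rxz and set V(r)={y}. Then ◇r at x, so □◇r at x, so ◇r at z, so some w with Rzw has r; w=y, i.e. Rzy. By symmetry of the argument, Ryz.
Conversely, on a frame with the Euclidean property the schema holds at every world under every valuation.
So the correspondent is the Euclidean property.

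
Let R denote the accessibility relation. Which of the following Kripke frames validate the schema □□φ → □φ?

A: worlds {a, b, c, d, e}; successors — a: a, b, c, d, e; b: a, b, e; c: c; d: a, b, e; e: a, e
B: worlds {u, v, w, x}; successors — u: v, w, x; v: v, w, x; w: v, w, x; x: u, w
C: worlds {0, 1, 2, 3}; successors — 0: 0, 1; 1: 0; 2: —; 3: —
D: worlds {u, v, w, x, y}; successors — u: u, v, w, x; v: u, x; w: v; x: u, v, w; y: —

A, C

Frame correspondent (Sahlqvist): ∀x ∀y (Rxy → ∃z (Rxz ∧ Rzy)) — i.e. density.
A: condition met.
B: fails — Rxu but no z with Rxz and Rzu.
C: condition met.
D: fails — Rwv but no z with Rwz and Rzv.
Valid on: A, C.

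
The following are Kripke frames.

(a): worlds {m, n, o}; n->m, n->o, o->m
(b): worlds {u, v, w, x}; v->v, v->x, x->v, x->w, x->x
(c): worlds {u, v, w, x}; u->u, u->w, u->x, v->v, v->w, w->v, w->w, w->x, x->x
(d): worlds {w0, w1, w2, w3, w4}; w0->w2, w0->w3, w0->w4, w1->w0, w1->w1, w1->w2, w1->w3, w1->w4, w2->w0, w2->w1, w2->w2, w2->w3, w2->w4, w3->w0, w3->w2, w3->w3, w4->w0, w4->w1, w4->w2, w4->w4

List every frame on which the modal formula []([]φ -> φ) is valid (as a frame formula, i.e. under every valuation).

(c)

Frame correspondent (Sahlqvist): forall x forall y (Rxy -> Ryy) — i.e. shift-reflexivity.
(a): fails — Rno but not Roo.
(b): fails — Rxw but not Rww.
(c): ✓.
(d): fails — Rw1w0 but not Rw0w0.
Valid on: (c).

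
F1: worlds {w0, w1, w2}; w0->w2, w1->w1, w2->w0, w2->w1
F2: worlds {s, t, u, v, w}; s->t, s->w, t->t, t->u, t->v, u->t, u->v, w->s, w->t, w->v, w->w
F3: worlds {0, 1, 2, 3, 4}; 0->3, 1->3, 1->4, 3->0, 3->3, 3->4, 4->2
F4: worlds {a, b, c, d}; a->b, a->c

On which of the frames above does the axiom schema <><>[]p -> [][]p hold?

F4

This is the axiom for a generalized confluence (Geach) condition; its first-order frame correspondent is forall x forall y forall z ((x R^2 y & x R^2 z) -> exists w (yRw & z = w)).
F1: fails — w0R²w0, w0R²w0 but no w with w0Rw and w0=w.
F2: fails — sR²s, sR²s but no w* with sRw* and s=w*.
F3: fails — 0R²0, 0R²0 but no w with 0Rw and 0=w.
F4: ✓.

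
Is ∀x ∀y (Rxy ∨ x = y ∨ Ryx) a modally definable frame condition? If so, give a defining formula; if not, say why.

If a class were modally definable it would be closed under disjoint unions (Goldblatt–Thomason).
Take 3 disjoint single-world reflexive frames: each is trivially connected, but their disjoint union has 3 worlds with no edge between distinct components, so it is not connected.
So the class is not modally definable.

Not modally definable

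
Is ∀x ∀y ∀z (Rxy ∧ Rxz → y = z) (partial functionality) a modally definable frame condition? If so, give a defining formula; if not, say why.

Definable; ◇r → □r defines it

The condition is partial functionality. A defining modal formula is ◇r → □r.
Suppose ◇r→□r is valid. Take Rxy, Rxz and set V(r)={y}. Then ◇r at x, so □r at x, so r at z, i.e. z=y.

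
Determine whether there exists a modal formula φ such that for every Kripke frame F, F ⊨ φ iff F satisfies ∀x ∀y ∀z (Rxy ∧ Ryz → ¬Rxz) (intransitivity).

Any modally definable frame class is closed under surjective bounded morphisms.
The 7-cycle (worlds 0,1,2,3,4,5,6 with 0→1→2→3→4→5→6→0) is intransitive. Mapping every world to a single reflexive point • is a surjective bounded morphism; the reflexive point is not intransitive (R••∧R•• but R••).
So the class is not modally definable.

No — not modally definable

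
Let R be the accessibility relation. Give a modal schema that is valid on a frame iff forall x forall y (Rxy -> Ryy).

The condition is shift-reflexivity. The T□ schema □(□p → p) defines it.
Suppose □(□p→p) is valid. Take Rxy and set V(p)={w : Ryw}. Then at y, □p holds; since □(□p→p) at x, □p→p at y, so p at y, i.e. Ryy.

□(□p → p)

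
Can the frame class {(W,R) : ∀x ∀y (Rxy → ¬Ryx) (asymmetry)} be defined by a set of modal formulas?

If a class were modally definable it would be closed under surjective bounded morphisms (Goldblatt–Thomason).
The 3-cycle (worlds 0,1,2 with 0→1→2→0) is asymmetric. Mapping every world to a single reflexive point • is a surjective bounded morphism, and the reflexive point is not asymmetric (R•• but asymmetry requires ¬R••).
So no modal formula (or set of formulas) defines exactly the asymmetric frames.

Not modally definable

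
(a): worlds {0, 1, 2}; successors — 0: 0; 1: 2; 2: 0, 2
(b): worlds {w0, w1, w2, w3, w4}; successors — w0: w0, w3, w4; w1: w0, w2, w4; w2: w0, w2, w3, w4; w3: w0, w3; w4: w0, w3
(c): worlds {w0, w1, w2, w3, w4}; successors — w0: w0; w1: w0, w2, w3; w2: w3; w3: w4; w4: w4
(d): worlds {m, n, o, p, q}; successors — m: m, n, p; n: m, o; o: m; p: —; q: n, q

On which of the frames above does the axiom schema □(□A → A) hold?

(a)

This is the axiom for shift-reflexivity; its first-order frame correspondent is ∀x ∀y (Rxy → Ryy).
(a): satisfies the condition.
(b): fails — Rw0w4 but not Rw4w4.
(c): fails — Rw1w2 but not Rw2w2.
(d): fails — Rno but not Roo.
Valid on: (a).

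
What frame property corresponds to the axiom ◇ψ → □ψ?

Partial functionality

Suppose ◇ψ→□ψ is valid. Take Rxy, Rxz and set V(ψ)={y}. Then ◇ψ at x, so □ψ at x, so ψ at z, i.e. z=y.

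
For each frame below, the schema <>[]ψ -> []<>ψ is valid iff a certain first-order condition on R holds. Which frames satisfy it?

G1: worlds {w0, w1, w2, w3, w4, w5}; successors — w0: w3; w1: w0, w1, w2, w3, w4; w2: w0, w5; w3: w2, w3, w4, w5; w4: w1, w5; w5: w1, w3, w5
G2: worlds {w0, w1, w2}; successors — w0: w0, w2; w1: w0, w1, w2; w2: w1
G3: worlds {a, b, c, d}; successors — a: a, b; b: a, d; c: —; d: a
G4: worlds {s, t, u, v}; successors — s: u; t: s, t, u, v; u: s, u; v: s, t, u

This is the axiom for convergence; its first-order frame correspondent is forall x forall y forall z (Rxy & Rxz -> exists w (Ryw & Rzw)).
G1: fails — Rw1w2 and Rw1w0 but w2 and w0 have no common successor.
G2: fails — Rw0w2 and Rw0w0 but w2 and w0 have no common successor.
G3: holds.
G4: holds.
Valid on: G3, G4.

G3, G4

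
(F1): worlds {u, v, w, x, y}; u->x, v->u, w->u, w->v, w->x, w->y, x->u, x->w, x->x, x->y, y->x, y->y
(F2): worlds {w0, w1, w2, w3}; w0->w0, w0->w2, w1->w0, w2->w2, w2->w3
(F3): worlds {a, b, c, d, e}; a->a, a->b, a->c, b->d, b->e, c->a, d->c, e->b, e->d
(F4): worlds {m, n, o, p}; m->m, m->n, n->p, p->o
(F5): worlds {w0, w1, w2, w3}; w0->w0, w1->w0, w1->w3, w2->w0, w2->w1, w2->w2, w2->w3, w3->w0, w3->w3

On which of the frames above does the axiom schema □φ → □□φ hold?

(F5)

The schema corresponds to transitivity: ∀x ∀y ∀z (Rxy ∧ Ryz → Rxz).
(F1): fails — Rxw and Rwv but not Rxv.
(F2): fails — Rw1w0 and Rw0w2 but not Rw1w2.
(F3): fails — Reb and Rbe but not Ree.
(F4): fails — Rnp and Rpo but not Rno.
(F5): ✓.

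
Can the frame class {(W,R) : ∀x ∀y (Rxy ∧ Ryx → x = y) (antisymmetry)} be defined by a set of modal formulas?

Any modally definable frame class is closed under surjective bounded morphisms.
The 6-cycle (worlds a,b,c,d,e,f with a→b→c→d→e→f→a) is antisymmetric. Sending even-indexed worlds to • and odd-indexed worlds to ∘ is a surjective bounded morphism onto the two-world frame with •↔∘, which is not antisymmetric.
So the class is not modally definable.

No — not modally definable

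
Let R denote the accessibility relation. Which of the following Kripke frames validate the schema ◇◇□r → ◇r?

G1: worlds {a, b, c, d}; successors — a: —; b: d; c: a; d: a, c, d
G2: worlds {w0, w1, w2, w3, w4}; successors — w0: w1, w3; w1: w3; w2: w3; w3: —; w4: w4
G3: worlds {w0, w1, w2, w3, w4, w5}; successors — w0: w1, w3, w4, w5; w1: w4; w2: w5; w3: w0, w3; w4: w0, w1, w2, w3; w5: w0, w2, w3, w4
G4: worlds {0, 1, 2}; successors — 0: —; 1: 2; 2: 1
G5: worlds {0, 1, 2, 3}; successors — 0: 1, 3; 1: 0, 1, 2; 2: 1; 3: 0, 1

G4, G5

Frame correspondent (Sahlqvist): ∀x ∀y (xR²y → ∃w (yRw ∧ xRw)) — i.e. a generalized confluence (Geach) condition.
G1: fails — bR²a but no w with aRw and bRw.
G2: fails — w0R²w3 but no w with w3Rw and w0Rw.
G3: fails — w1R²w2 but no w with w2Rw and w1Rw.
G4: condition met.
G5: condition met.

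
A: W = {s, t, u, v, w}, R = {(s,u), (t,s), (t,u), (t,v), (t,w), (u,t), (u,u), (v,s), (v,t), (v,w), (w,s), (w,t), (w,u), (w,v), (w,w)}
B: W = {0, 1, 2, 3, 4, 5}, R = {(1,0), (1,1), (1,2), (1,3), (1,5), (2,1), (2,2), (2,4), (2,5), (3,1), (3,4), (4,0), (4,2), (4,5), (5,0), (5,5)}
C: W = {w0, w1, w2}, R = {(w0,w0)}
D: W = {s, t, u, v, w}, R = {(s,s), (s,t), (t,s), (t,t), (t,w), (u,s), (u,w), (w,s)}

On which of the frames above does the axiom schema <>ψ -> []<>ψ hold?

C

This is the axiom for the Euclidean property; its first-order frame correspondent is forall x forall y forall z (Rxy & Rxz -> Ryz).
A: fails — Rtv and Rtv but not Rvv.
B: fails — R10 and R10 but not R00.
C: holds.
D: fails — Rts and Rtw but not Rsw.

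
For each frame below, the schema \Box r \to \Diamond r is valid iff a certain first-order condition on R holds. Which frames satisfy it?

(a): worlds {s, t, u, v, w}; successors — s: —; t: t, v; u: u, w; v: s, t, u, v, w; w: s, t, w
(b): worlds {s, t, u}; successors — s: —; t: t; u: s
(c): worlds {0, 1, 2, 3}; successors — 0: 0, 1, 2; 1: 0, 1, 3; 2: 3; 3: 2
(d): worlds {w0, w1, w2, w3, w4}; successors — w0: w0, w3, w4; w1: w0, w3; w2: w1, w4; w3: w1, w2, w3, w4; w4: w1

The schema corresponds to seriality: \forall x \exists y Rxy.
(a): fails — world s has no successor.
(b): fails — world s has no successor.
(c): condition met.
(d): condition met.

(c), (d)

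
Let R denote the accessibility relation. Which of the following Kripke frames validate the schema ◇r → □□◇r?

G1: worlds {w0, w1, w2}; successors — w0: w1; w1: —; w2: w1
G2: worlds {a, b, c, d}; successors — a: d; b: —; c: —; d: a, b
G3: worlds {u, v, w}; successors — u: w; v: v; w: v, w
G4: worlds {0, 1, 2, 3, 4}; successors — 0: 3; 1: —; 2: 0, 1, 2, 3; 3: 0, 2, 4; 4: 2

G1

This is the axiom for a generalized confluence (Geach) condition; its first-order frame correspondent is ∀x ∀y ∀z ((xRy ∧ xR²z) → ∃w (y = w ∧ zRw)).
G1: satisfies the condition.
G2: fails — aRd, aR²b but no w with d=w and bRw.
G3: fails — uRw, uR²v but no t with w=t and vRt.
G4: fails — 0R3, 0R²4 but no w with 3=w and 4Rw.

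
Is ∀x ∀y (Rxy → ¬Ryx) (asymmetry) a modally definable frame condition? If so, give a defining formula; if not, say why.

Any modally definable frame class is closed under surjective bounded morphisms.
The 4-cycle (worlds s,t,u,v with s→t→u→v→s) is asymmetric. Mapping every world to a single reflexive point • is a surjective bounded morphism, and the reflexive point is not asymmetric (R•• but asymmetry requires ¬R••).
So the class is not modally definable.

Not modally definable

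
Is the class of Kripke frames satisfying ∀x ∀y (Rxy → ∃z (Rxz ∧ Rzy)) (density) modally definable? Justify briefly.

Definable; □□p → □p defines it

The condition is density. A defining modal formula is □□p → □p.
Suppose □□p→□p is valid. Take Rxy and set V(p)={w : xR²w}. Then □□p at x, so □p at x, so p at y, i.e. ∃z(Rxz∧Rzy).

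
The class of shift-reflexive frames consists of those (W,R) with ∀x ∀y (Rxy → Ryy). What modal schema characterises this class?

The condition is shift-reflexivity. The T□ schema □(□r → r) defines it.
Suppose □(□r→r) is valid. Take Rxy and set V(r)={w : Ryw}. Then at y, □r holds; since □(□r→r) at x, □r→r at y, so r at y, i.e. Ryy.

□(□r → r)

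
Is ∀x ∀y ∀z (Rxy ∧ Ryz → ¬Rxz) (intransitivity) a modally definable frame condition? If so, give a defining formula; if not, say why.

Modal frame validity is preserved under surjective bounded morphisms.
The 3-cycle (worlds w0,w1,w2 with w0→w1→w2→w0) is intransitive. Mapping every world to a single reflexive point • is a surjective bounded morphism; the reflexive point is not intransitive (R••∧R•• but R••).
Hence intransitivity is not modally definable.

Not definable by any modal formula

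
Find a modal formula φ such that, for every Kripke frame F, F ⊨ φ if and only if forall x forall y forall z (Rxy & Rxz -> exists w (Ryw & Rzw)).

◇□p → □◇p

The condition is convergence. The .2 schema ◇□p → □◇p defines it.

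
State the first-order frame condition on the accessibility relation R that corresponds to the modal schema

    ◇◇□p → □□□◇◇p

This is a Sahlqvist (Geach-type) schema ◇^2□^1p → □^3◇^2p.
Minimal-valuation argument: fix x; take any y with xR^2y and any z with xR^3z. Set V(p) to the set of worlds R-reachable from y in exactly 1 step. Then □^1p holds at y, so the antecedent holds at x; validity forces ◇^2p at z, giving a w with zR^2w and yR^1w.
First-order correspondent: ∀x ∀y ∀z ((xR²y ∧ xR³z) → ∃w (yRw ∧ zR²w)).

∀x ∀y ∀z ((xR²y ∧ xR³z) → ∃w (yRw ∧ zR²w))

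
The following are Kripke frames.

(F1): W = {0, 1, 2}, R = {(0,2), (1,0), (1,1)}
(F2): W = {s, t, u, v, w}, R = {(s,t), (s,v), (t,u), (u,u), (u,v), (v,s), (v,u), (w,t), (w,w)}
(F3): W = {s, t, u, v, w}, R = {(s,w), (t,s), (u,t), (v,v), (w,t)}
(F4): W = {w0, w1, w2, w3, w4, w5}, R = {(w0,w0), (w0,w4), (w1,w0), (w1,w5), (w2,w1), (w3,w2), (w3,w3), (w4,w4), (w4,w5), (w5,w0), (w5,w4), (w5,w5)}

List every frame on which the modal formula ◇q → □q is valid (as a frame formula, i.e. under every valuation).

(F3)

This is the axiom for partial functionality; its first-order frame correspondent is ∀x ∀y ∀z (Rxy ∧ Rxz → y = z).
(F1): fails — 1 sees both 0 and 1.
(F2): fails — s sees both t and v.
(F3): satisfies the condition.
(F4): fails — w0 sees both w0 and w4.
Valid on: (F3).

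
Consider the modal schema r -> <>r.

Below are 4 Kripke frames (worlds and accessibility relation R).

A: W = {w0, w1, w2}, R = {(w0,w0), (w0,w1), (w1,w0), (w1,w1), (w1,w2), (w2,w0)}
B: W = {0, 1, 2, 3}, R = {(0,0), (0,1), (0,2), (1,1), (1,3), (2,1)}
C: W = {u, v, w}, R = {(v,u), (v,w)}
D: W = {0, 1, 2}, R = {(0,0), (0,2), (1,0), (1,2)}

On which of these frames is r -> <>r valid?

none

The schema corresponds to reflexivity: forall x Rxx.
A: fails — world w2 does not see itself.
B: fails — world 2 does not see itself.
C: fails — world u does not see itself.
D: fails — world 1 does not see itself.
Valid on no frame.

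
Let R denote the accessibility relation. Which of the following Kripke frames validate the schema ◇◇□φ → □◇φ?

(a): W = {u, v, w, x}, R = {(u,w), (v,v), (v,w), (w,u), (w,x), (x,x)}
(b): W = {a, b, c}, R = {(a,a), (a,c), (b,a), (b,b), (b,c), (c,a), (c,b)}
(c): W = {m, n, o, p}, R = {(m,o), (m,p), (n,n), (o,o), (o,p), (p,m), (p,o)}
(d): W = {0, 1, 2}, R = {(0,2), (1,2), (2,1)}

(b), (c)

Frame correspondent (Sahlqvist): ∀x ∀y ∀z ((xR²y ∧ xRz) → ∃w (yRw ∧ zRw)) — i.e. a generalized confluence (Geach) condition.
(a): fails — uR²u, uRw but no t with uRt and wRt.
(b): holds.
(c): holds.
(d): fails — 0R²1, 0R2 but no w with 1Rw and 2Rw.
Valid on: (b), (c).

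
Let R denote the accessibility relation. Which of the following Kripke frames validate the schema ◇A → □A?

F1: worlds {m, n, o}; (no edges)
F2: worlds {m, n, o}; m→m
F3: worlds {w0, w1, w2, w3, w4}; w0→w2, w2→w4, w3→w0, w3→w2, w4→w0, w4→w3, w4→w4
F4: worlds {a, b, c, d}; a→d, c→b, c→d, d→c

This is the axiom for partial functionality; its first-order frame correspondent is ∀x ∀y ∀z (Rxy ∧ Rxz → y = z).
F1: condition met.
F2: condition met.
F3: fails — w3 sees both w0 and w2.
F4: fails — c sees both b and d.

F1, F2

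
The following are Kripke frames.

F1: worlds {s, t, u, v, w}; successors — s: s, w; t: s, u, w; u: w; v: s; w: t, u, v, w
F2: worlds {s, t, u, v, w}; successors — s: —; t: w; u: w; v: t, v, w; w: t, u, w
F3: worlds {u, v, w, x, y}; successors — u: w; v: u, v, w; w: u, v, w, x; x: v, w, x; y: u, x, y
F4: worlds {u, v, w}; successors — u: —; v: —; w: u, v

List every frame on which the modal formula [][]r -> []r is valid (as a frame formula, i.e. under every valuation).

Frame correspondent (Sahlqvist): forall x forall y (Rxy -> exists z (Rxz & Rzy)) — i.e. density.
F1: holds.
F2: holds.
F3: holds.
F4: fails — Rwu but no z with Rwz and Rzu.
Valid on: F1, F2, F3.

F1, F2, F3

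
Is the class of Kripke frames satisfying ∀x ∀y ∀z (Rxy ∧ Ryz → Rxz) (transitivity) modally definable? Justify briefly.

Yes: it is transitivity, defined by the 4 schema □r → □□r.
Suppose □r→□□r is valid. Take Rxy, Ryz and set V(r)={w : Rxw}. Then □r at x, so □□r at x, so □r at y, so r at z, i.e. Rxz.

Yes, by □r → □□r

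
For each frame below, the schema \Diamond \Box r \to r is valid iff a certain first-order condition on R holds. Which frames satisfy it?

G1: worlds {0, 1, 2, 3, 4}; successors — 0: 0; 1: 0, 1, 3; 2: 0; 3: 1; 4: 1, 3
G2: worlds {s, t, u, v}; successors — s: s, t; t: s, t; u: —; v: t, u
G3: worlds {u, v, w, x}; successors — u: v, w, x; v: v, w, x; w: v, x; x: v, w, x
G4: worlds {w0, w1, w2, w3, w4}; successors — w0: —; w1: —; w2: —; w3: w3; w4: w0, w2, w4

The schema corresponds to symmetry: \forall x \forall y (Rxy \to Ryx).
G1: fails — R10 but not R01.
G2: fails — Rvt but not Rtv.
G3: fails — Ruv but not Rvu.
G4: fails — Rw4w0 but not Rw0w4.

none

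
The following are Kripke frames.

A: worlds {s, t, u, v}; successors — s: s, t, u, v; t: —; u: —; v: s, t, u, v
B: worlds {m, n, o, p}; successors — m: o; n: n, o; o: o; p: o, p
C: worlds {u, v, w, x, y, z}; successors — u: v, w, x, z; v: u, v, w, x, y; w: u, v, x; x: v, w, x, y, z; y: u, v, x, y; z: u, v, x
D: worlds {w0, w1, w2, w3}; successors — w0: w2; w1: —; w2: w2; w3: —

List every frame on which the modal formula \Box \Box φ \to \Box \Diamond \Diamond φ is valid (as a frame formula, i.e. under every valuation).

B, C, D

This is the axiom for a generalized confluence (Geach) condition; its first-order frame correspondent is \forall x \forall z (xRz \to \exists w (x R^2 w \wedge z R^2 w)).
A: fails — sRt but no w with sR²w and tR²w.
B: ✓.
C: ✓.
D: ✓.
Valid on: B, C, D.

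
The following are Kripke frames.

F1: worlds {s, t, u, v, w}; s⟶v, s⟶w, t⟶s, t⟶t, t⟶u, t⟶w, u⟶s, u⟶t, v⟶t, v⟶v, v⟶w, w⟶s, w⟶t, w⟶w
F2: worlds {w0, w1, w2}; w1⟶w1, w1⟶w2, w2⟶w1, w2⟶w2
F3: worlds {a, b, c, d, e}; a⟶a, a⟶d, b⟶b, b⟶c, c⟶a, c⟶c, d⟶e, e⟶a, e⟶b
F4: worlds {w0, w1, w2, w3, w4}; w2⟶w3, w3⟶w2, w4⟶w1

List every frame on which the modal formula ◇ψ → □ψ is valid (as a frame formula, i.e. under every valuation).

F4

Frame correspondent (Sahlqvist): ∀x ∀y ∀z (Rxy ∧ Rxz → y = z) — i.e. partial functionality.
F1: fails — s sees both v and w.
F2: fails — w1 sees both w1 and w2.
F3: fails — a sees both a and d.
F4: satisfies the condition.
Valid on: F4.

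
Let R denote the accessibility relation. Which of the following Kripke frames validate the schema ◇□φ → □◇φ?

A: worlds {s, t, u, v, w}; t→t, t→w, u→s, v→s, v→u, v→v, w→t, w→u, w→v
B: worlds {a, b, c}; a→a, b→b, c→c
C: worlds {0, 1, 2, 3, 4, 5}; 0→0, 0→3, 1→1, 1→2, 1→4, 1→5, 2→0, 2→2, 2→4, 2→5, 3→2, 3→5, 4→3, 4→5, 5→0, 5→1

B

The schema corresponds to convergence: ∀x ∀y ∀z (Rxy ∧ Rxz → ∃w (Ryw ∧ Rzw)).
A: fails — Rus and Rus but s and s have no common successor.
B: satisfies the condition.
C: fails — R00 and R03 but 0 and 3 have no common successor.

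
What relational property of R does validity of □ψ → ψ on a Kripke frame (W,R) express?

This schema is the T axiom.
It corresponds to reflexivity: ∀x Rxx.

Reflexivity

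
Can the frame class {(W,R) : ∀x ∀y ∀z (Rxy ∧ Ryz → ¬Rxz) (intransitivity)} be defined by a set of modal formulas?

Not definable by any modal formula

Any modally definable frame class is closed under surjective bounded morphisms.
The 5-cycle (worlds w0,w1,w2,w3,w4 with w0→w1→w2→w3→w4→w0) is intransitive. Mapping every world to a single reflexive point • is a surjective bounded morphism; the reflexive point is not intransitive (R••∧R•• but R••).
So the class is not modally definable.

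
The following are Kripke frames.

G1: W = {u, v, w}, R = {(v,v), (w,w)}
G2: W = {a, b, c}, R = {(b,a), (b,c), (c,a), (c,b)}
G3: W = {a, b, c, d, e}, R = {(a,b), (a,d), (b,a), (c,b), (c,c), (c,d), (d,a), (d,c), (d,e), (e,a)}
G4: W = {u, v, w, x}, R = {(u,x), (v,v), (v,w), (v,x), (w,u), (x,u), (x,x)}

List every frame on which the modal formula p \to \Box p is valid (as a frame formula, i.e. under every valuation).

G1

Frame correspondent (Sahlqvist): \forall x \forall z (xRz \to \exists w (x = w \wedge z = w)) — i.e. a generalized confluence (Geach) condition.
G1: condition met.
G2: fails — bRa but b ≠ a.
G3: fails — aRb but a ≠ b.
G4: fails — uRx but u ≠ x.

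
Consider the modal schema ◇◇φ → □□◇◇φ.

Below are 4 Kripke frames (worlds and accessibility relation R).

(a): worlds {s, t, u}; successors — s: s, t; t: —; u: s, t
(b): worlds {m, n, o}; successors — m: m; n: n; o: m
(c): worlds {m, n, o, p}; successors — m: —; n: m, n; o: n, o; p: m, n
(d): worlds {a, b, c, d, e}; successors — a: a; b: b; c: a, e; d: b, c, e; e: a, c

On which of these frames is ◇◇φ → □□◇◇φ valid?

Frame correspondent (Sahlqvist): ∀x ∀y ∀z ((xR²y ∧ xR²z) → ∃w (y = w ∧ zR²w)) — i.e. a generalized confluence (Geach) condition.
(a): fails — sR²s, sR²t but no w with s=w and tR²w.
(b): ✓.
(c): fails — nR²m, nR²m but no w with m=w and mR²w.
(d): fails — cR²c, cR²a but no w with c=w and aR²w.
Valid on: (b).

(b)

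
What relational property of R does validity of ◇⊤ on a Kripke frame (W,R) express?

Seriality

This schema is equivalent to the D axiom □q → ◇q.
Its frame correspondent is seriality — ∀x ∃y Rxy.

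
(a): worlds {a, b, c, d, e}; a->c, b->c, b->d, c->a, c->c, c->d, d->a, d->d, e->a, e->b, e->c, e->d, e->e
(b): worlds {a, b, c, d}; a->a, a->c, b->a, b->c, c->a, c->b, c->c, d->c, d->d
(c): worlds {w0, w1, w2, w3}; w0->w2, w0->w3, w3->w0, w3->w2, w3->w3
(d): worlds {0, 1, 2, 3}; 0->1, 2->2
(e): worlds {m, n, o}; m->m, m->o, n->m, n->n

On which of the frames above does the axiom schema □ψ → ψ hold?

Frame correspondent (Sahlqvist): ∀x Rxx — i.e. reflexivity.
(a): fails — world a does not see itself.
(b): fails — world b does not see itself.
(c): fails — world w0 does not see itself.
(d): fails — world 0 does not see itself.
(e): fails — world o does not see itself.
Valid on no frame.

none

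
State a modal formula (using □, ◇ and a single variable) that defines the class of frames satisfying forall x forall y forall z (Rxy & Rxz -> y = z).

This is partial functionality; the standard corresponding axiom is CD: ◇s → □s.
Suppose ◇s→□s is valid. Take Rxy, Rxz and set V(s)={y}. Then ◇s at x, so □s at x, so s at z, i.e. z=y.

◇s → □s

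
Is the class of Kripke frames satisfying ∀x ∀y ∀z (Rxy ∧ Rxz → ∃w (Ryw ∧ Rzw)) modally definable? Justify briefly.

Definable; ◇□p → □◇p defines it

The condition is convergence. A defining modal formula is ◇□p → □◇p.
Suppose ◇□p→□◇p is valid. Take Rxy, Rxz and set V(p)={w : Ryw}. Then □p at y so ◇□p at x, so □◇p at x, so ◇p at z, giving w with Rzw and Ryw.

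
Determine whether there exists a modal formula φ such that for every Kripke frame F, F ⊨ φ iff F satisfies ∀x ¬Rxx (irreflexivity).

If a class were modally definable it would be closed under surjective bounded morphisms (Goldblatt–Thomason).
The 5-cycle (worlds 0,1,2,3,4 with 0→1→2→3→4→0) is irreflexive, and the map sending every world to a single reflexive point • is a surjective bounded morphism (forth: every edge maps to (•,•); back: every world has a successor). So any modal formula valid on the 5-cycle is also valid on the reflexive point, which is not irreflexive.
So the class is not modally definable.

Not modally definable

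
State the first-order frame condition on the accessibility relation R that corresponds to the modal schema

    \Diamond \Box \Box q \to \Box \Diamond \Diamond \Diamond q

This is a Sahlqvist (Geach-type) schema ◇^1□^2q → □^1◇^3q.
Minimal-valuation argument: fix x; take any y with xR^1y and any z with xR^1z. Set V(q) to the set of worlds R-reachable from y in exactly 2 steps. Then □^2q holds at y, so the antecedent holds at x; validity forces ◇^3q at z, giving a w with zR^3w and yR^2w.
First-order correspondent: \forall x \forall y \forall z ((xRy \wedge xRz) \to \exists w (y R^2 w \wedge z R^3 w)).

\forall x \forall y \forall z ((xRy \wedge xRz) \to \exists w (y R^2 w \wedge z R^3 w))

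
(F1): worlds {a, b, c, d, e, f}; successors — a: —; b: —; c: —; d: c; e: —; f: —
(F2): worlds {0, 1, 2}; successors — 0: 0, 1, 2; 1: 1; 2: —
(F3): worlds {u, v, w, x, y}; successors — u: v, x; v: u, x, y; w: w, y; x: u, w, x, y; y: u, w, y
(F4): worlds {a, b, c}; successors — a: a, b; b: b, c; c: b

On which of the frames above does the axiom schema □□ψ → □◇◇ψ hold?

(F3), (F4)

This is the axiom for a generalized confluence (Geach) condition; its first-order frame correspondent is ∀x ∀z (xRz → ∃w (xR²w ∧ zR²w)).
(F1): fails — dRc but no w with dR²w and cR²w.
(F2): fails — 0R2 but no w with 0R²w and 2R²w.
(F3): ✓.
(F4): ✓.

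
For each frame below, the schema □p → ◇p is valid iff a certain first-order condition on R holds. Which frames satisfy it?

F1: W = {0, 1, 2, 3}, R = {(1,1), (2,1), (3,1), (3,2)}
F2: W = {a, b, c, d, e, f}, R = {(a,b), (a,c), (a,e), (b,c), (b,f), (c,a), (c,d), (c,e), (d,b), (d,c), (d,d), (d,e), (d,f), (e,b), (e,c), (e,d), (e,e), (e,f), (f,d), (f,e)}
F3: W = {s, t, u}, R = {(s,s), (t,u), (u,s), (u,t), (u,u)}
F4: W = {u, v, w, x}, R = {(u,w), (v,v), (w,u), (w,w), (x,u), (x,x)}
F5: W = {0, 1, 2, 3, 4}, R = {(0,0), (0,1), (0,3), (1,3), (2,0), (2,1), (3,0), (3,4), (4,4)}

This is the axiom for seriality; its first-order frame correspondent is ∀x ∃y Rxy.
F1: fails — world 0 has no successor.
F2: ✓.
F3: ✓.
F4: ✓.
F5: ✓.

F2, F3, F4, F5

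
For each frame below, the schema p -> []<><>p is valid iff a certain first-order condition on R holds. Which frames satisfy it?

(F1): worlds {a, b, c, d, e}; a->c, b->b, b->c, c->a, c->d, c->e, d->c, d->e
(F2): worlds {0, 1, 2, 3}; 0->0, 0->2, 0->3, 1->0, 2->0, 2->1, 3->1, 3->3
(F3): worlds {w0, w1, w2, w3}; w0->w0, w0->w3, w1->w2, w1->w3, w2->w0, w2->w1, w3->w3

(F2)

Frame correspondent (Sahlqvist): forall x forall z (xRz -> exists w (x = w & z R^2 w)) — i.e. a generalized confluence (Geach) condition.
(F1): fails — aRc but no w with a=w and cR²w.
(F2): ✓.
(F3): fails — w0Rw3 but no w with w0=w and w3R²w.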